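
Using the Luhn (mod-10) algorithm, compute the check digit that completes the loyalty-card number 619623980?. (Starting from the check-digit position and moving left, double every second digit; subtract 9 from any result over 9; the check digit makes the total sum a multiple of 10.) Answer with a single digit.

Partial digits right→left: 0 8 9 3 2 6 9 1 6
Double every second digit counting from the check-digit position (so the 1st, 3rd, 5th, ... of the partial from the right).
  doubled (with −9 where >9): 0 9 4 9 3 → sum 25
  kept as-is: 8 3 6 1 → sum 18
Total = 25 + 18 = 43.
Check digit = (10 − (43 mod 10)) mod 10 = 7.

7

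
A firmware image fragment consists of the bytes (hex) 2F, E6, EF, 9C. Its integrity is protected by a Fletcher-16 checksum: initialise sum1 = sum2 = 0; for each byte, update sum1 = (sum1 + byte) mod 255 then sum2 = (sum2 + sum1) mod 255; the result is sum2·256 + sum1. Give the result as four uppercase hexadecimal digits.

Running sums (mod 255):
  after byte 0 (2F): sum1=47, sum2=47
  after byte 1 (E6): sum1=22, sum2=69
  after byte 2 (EF): sum1=6, sum2=75
  after byte 3 (9C): sum1=162, sum2=237
Checksum = sum2·256 + sum1 = 237·256 + 162 = 60834 = 0xEDA2.

EDA2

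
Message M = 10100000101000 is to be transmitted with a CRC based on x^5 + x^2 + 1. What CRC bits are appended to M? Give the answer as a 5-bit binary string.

00100

Append 5 zeros: 1010000010100000000. Divide by 100101 (XOR where the leading bit is 1):
  pos 0: 101000 XOR 100101 = 001101
  pos 2: 110100 XOR 100101 = 010001
  pos 3: 100011 XOR 100101 = 000110
  pos 6: 110010 XOR 100101 = 010111
  pos 7: 101110 XOR 100101 = 001011
  pos 9: 101100 XOR 100101 = 001001
  pos 11: 100100 XOR 100101 = 000001
Remainder (last 5 bits) = 00100. This is the CRC / FCS.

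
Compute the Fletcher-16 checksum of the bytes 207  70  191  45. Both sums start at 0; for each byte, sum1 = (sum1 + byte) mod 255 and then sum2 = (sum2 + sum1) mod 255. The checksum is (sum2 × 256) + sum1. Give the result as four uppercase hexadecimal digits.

Running sums (mod 255):
  after byte 0 (207): sum1=207, sum2=207
  after byte 1 (70): sum1=22, sum2=229
  after byte 2 (191): sum1=213, sum2=187
  after byte 3 (45): sum1=3, sum2=190
Checksum = sum2·256 + sum1 = 190·256 + 3 = 48643 = 0xBE03.

BE03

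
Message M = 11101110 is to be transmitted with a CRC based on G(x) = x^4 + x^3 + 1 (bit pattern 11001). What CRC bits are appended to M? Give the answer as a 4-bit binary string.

Append 4 zeros: 111011100000. Divide by 11001 (XOR where the leading bit is 1):
  pos 0: 11101 XOR 11001 = 00100
  pos 2: 10011 XOR 11001 = 01010
  pos 3: 10100 XOR 11001 = 01101
  pos 4: 11010 XOR 11001 = 00011
  pos 7: 11000 XOR 11001 = 00001
Remainder (last 4 bits) = 0001. This is the CRC / FCS.

0001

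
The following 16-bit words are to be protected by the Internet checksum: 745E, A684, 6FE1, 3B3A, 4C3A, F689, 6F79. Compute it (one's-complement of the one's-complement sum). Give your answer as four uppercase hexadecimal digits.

87C3

One's-complement addition (fold any carry out of bit 15 back into bit 0):
  0x745E + 0xA684 = 0x11AE2 → wrap carry → 0x1AE3
  0x1AE3 + 0x6FE1 = 0x08AC4
  0x8AC4 + 0x3B3A = 0x0C5FE
  0xC5FE + 0x4C3A = 0x11238 → wrap carry → 0x1239
  0x1239 + 0xF689 = 0x108C2 → wrap carry → 0x08C3
  0x08C3 + 0x6F79 = 0x0783C
One's-complement sum = 0x783C.
Checksum = ~0x783C & 0xFFFF = 0x87C3.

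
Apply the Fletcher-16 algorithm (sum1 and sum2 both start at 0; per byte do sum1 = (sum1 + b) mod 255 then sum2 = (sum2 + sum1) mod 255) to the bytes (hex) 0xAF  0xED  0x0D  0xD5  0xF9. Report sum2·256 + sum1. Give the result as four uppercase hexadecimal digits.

Running sums (mod 255):
  after byte 0 (0xAF): sum1=175, sum2=175
  after byte 1 (0xED): sum1=157, sum2=77
  after byte 2 (0x0D): sum1=170, sum2=247
  after byte 3 (0xD5): sum1=128, sum2=120
  after byte 4 (0xF9): sum1=122, sum2=242
Checksum = sum2·256 + sum1 = 242·256 + 122 = 62074 = 0xF27A.

F27A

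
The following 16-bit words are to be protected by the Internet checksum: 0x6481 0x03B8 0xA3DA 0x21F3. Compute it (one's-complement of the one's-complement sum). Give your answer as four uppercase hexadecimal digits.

D1F8

One's-complement addition (fold any carry out of bit 15 back into bit 0):
  0x6481 + 0x03B8 = 0x06839
  0x6839 + 0xA3DA = 0x10C13 → wrap carry → 0x0C14
  0x0C14 + 0x21F3 = 0x02E07
One's-complement sum = 0x2E07.
Checksum = ~0x2E07 & 0xFFFF = 0xD1F8.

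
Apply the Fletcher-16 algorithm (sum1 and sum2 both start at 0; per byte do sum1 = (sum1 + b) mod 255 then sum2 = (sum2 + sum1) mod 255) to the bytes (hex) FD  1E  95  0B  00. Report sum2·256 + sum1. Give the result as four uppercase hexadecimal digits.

45BC

Running sums (mod 255):
  after byte 0 (FD): sum1=253, sum2=253
  after byte 1 (1E): sum1=28, sum2=26
  after byte 2 (95): sum1=177, sum2=203
  after byte 3 (0B): sum1=188, sum2=136
  after byte 4 (00): sum1=188, sum2=69
Checksum = sum2·256 + sum1 = 69·256 + 188 = 17852 = 0x45BC.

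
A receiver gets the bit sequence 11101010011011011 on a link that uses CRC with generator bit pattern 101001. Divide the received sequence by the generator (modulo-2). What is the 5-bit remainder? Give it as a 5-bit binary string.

Modulo-2 division of 11101010011011011 by 101001:
  pos 0: 111010 XOR 101001 = 010011
  pos 1: 100111 XOR 101001 = 001110
  pos 3: 111000 XOR 101001 = 010001
  pos 4: 100011 XOR 101001 = 001010
  pos 6: 101010 XOR 101001 = 000011
  pos 10: 111101 XOR 101001 = 010100
  pos 11: 101001 XOR 101001 = 000000
Remainder = 00000 (zero — the frame passes the CRC check).

00000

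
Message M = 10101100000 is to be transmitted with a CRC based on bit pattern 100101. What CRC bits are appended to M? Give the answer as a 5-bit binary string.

10101

Append 5 zeros: 1010110000000000. Divide by 100101 (XOR where the leading bit is 1):
  pos 0: 101011 XOR 100101 = 001110
  pos 2: 111000 XOR 100101 = 011101
  pos 3: 111010 XOR 100101 = 011111
  pos 4: 111110 XOR 100101 = 011011
  pos 5: 110110 XOR 100101 = 010011
  pos 6: 100110 XOR 100101 = 000011
  pos 10: 110000 XOR 100101 = 010101
Remainder (last 5 bits) = 10101. This is the CRC / FCS.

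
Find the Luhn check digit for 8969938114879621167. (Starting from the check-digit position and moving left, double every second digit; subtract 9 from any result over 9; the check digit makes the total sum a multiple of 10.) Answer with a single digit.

9

Partial digits right→left: 7 6 1 1 2 6 9 7 8 4 1 1 8 3 9 9 6 9 8
Double every second digit counting from the check-digit position (so the 1st, 3rd, 5th, ... of the partial from the right).
  doubled (with −9 where >9): 5 2 4 9 7 2 7 9 3 7 → sum 55
  kept as-is: 6 1 6 7 4 1 3 9 9 → sum 46
Total = 55 + 46 = 101.
Check digit = (10 − (101 mod 10)) mod 10 = 9.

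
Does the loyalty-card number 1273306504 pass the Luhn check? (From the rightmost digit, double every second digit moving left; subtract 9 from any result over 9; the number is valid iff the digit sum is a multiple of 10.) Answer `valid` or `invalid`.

valid

From the right, keep odd positions and double even positions (subtract 9 from any doubled value over 9):
  doubled (positions 2,4,...): 0 3 6 5 2 → sum 16
  kept (positions 1,3,...): 4 5 0 3 2 → sum 14
Total = 30.
30 mod 10 = 0, so the number is valid.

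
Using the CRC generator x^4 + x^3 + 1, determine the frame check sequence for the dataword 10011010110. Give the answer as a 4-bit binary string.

Append 4 zeros: 100110101100000. Divide by 11001 (XOR where the leading bit is 1):
  pos 0: 10011 XOR 11001 = 01010
  pos 1: 10100 XOR 11001 = 01101
  pos 2: 11011 XOR 11001 = 00010
  pos 5: 10011 XOR 11001 = 01010
  pos 6: 10100 XOR 11001 = 01101
  pos 7: 11010 XOR 11001 = 00011
  pos 10: 11000 XOR 11001 = 00001
Remainder (last 4 bits) = 0001. This is the CRC / FCS.

0001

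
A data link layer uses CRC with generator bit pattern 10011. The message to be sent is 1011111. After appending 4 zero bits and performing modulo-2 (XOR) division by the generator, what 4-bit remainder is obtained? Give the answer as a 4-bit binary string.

Append 4 zeros: 10111110000. Divide by 10011 (XOR where the leading bit is 1):
  pos 0: 10111 XOR 10011 = 00100
  pos 2: 10011 XOR 10011 = 00000
Remainder (last 4 bits) = 0000. This is the CRC / FCS.

0000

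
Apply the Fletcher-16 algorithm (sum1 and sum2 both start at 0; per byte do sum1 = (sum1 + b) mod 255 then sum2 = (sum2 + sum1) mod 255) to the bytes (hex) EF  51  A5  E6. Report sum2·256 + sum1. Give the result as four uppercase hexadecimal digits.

E5CD

Running sums (mod 255):
  after byte 0 (EF): sum1=239, sum2=239
  after byte 1 (51): sum1=65, sum2=49
  after byte 2 (A5): sum1=230, sum2=24
  after byte 3 (E6): sum1=205, sum2=229
Checksum = sum2·256 + sum1 = 229·256 + 205 = 58829 = 0xE5CD.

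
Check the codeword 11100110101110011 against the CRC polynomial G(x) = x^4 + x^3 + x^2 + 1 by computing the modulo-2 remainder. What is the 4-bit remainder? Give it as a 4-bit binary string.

0111

Modulo-2 division of 11100110101110011 by 11101:
  pos 0: 11100 XOR 11101 = 00001
  pos 4: 11101 XOR 11101 = 00000
  pos 10: 11100 XOR 11101 = 00001
Remainder = 0111 (nonzero — an error is detected).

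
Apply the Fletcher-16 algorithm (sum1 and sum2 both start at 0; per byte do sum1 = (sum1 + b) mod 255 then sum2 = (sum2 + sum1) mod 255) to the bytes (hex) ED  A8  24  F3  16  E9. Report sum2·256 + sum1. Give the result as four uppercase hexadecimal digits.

61AE

Running sums (mod 255):
  after byte 0 (ED): sum1=237, sum2=237
  after byte 1 (A8): sum1=150, sum2=132
  after byte 2 (24): sum1=186, sum2=63
  after byte 3 (F3): sum1=174, sum2=237
  after byte 4 (16): sum1=196, sum2=178
  after byte 5 (E9): sum1=174, sum2=97
Checksum = sum2·256 + sum1 = 97·256 + 174 = 25006 = 0x61AE.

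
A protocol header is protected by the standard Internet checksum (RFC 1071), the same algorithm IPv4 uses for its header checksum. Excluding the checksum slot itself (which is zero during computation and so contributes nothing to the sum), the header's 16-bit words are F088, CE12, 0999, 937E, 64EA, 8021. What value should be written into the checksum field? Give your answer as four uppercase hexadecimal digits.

BF40

One's-complement addition (fold any carry out of bit 15 back into bit 0):
  0xF088 + 0xCE12 = 0x1BE9A → wrap carry → 0xBE9B
  0xBE9B + 0x0999 = 0x0C834
  0xC834 + 0x937E = 0x15BB2 → wrap carry → 0x5BB3
  0x5BB3 + 0x64EA = 0x0C09D
  0xC09D + 0x8021 = 0x140BE → wrap carry → 0x40BF
One's-complement sum = 0x40BF.
Checksum = ~0x40BF & 0xFFFF = 0xBF40.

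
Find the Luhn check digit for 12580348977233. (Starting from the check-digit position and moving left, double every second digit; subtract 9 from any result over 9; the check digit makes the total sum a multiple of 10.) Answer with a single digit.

2

Partial digits right→left: 3 3 2 7 7 9 8 4 3 0 8 5 2 1
Double every second digit counting from the check-digit position (so the 1st, 3rd, 5th, ... of the partial from the right).
  doubled (with −9 where >9): 6 4 5 7 6 7 4 → sum 39
  kept as-is: 3 7 9 4 0 5 1 → sum 29
Total = 39 + 29 = 68.
Check digit = (10 − (68 mod 10)) mod 10 = 2.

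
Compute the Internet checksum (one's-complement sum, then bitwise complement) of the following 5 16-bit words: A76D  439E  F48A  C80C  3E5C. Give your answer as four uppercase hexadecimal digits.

One's-complement addition (fold any carry out of bit 15 back into bit 0):
  0xA76D + 0x439E = 0x0EB0B
  0xEB0B + 0xF48A = 0x1DF95 → wrap carry → 0xDF96
  0xDF96 + 0xC80C = 0x1A7A2 → wrap carry → 0xA7A3
  0xA7A3 + 0x3E5C = 0x0E5FF
One's-complement sum = 0xE5FF.
Checksum = ~0xE5FF & 0xFFFF = 0x1A00.

1A00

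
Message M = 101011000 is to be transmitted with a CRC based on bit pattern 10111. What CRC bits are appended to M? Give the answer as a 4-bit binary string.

Append 4 zeros: 1010110000000. Divide by 10111 (XOR where the leading bit is 1):
  pos 0: 10101 XOR 10111 = 00010
  pos 3: 10100 XOR 10111 = 00011
  pos 6: 11000 XOR 10111 = 01111
  pos 7: 11110 XOR 10111 = 01001
  pos 8: 10010 XOR 10111 = 00101
Remainder (last 4 bits) = 0101. This is the CRC / FCS.

0101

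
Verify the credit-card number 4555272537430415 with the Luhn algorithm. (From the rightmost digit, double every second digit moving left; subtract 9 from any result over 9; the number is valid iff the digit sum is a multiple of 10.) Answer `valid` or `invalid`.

From the right, keep odd positions and double even positions (subtract 9 from any doubled value over 9):
  doubled (positions 2,4,...): 2 0 8 6 4 4 1 8 → sum 33
  kept (positions 1,3,...): 5 4 3 7 5 7 5 5 → sum 41
Total = 74.
74 mod 10 = 4, so the number is invalid.

invalid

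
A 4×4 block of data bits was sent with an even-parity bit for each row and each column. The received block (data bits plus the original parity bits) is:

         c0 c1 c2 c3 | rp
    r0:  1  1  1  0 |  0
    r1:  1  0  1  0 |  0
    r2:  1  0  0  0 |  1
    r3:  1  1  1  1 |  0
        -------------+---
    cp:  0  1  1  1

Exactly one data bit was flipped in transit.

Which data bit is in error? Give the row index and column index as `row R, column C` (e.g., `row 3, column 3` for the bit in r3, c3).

row 0, column 1

Recompute each row's even parity and compare to rp:
  r0: data parity 1, sent rp 0 → mismatch
  r1: data parity 0, sent rp 0 → ok
  r2: data parity 1, sent rp 1 → ok
  r3: data parity 0, sent rp 0 → ok
Recompute each column's even parity and compare to cp:
  c0: data parity 0, sent cp 0 → ok
  c1: data parity 0, sent cp 1 → mismatch
  c2: data parity 1, sent cp 1 → ok
  c3: data parity 1, sent cp 1 → ok
Exactly one row (r0) and one column (c1) fail → the flipped bit is at their intersection.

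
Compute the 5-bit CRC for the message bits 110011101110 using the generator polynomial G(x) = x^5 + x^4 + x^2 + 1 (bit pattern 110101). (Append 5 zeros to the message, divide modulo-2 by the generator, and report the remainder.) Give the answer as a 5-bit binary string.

10100

Append 5 zeros: 11001110111000000. Divide by 110101 (XOR where the leading bit is 1):
  pos 0: 110011 XOR 110101 = 000110
  pos 3: 110101 XOR 110101 = 000000
  pos 9: 110000 XOR 110101 = 000101
Remainder (last 5 bits) = 10100. This is the CRC / FCS.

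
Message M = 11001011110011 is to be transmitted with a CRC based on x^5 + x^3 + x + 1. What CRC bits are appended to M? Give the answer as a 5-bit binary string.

11100

Append 5 zeros: 1100101111001100000. Divide by 101011 (XOR where the leading bit is 1):
  pos 0: 110010 XOR 101011 = 011001
  pos 1: 110011 XOR 101011 = 011000
  pos 2: 110001 XOR 101011 = 011010
  pos 3: 110101 XOR 101011 = 011110
  pos 4: 111101 XOR 101011 = 010110
  pos 5: 101100 XOR 101011 = 000111
  pos 8: 111011 XOR 101011 = 010000
  pos 9: 100000 XOR 101011 = 001011
  pos 11: 101100 XOR 101011 = 000111
Remainder (last 5 bits) = 11100. This is the CRC / FCS.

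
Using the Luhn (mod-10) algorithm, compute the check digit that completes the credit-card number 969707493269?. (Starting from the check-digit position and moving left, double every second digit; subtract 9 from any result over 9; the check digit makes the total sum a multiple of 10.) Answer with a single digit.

4

Partial digits right→left: 9 6 2 3 9 4 7 0 7 9 6 9
Double every second digit counting from the check-digit position (so the 1st, 3rd, 5th, ... of the partial from the right).
  doubled (with −9 where >9): 9 4 9 5 5 3 → sum 35
  kept as-is: 6 3 4 0 9 9 → sum 31
Total = 35 + 31 = 66.
Check digit = (10 − (66 mod 10)) mod 10 = 4.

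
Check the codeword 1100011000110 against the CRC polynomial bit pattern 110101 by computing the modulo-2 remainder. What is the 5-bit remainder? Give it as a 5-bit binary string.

Modulo-2 division of 1100011000110 by 110101:
  pos 0: 110001 XOR 110101 = 000100
  pos 3: 100100 XOR 110101 = 010001
  pos 4: 100010 XOR 110101 = 010111
  pos 5: 101111 XOR 110101 = 011010
  pos 6: 110101 XOR 110101 = 000000
Remainder = 00000 (zero — the frame passes the CRC check).

00000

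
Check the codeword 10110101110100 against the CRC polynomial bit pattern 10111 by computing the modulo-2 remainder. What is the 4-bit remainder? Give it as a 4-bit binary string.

0000

Modulo-2 division of 10110101110100 by 10111:
  pos 0: 10110 XOR 10111 = 00001
  pos 4: 11011 XOR 10111 = 01100
  pos 5: 11001 XOR 10111 = 01110
  pos 6: 11100 XOR 10111 = 01011
  pos 7: 10111 XOR 10111 = 00000
Remainder = 0000 (zero — the frame passes the CRC check).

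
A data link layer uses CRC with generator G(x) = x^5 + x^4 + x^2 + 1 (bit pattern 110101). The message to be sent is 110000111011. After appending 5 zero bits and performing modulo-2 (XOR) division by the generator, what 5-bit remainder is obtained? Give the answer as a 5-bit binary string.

Append 5 zeros: 11000011101100000. Divide by 110101 (XOR where the leading bit is 1):
  pos 0: 110000 XOR 110101 = 000101
  pos 3: 101111 XOR 110101 = 011010
  pos 4: 110100 XOR 110101 = 000001
  pos 9: 111000 XOR 110101 = 001101
  pos 11: 110100 XOR 110101 = 000001
Remainder (last 5 bits) = 00001. This is the CRC / FCS.

00001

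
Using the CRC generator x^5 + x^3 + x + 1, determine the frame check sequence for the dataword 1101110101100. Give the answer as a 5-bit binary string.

Append 5 zeros: 110111010110000000. Divide by 101011 (XOR where the leading bit is 1):
  pos 0: 110111 XOR 101011 = 011100
  pos 1: 111000 XOR 101011 = 010011
  pos 2: 100111 XOR 101011 = 001100
  pos 4: 110001 XOR 101011 = 011010
  pos 5: 110101 XOR 101011 = 011110
  pos 6: 111100 XOR 101011 = 010111
  pos 7: 101110 XOR 101011 = 000101
  pos 10: 101000 XOR 101011 = 000011
Remainder (last 5 bits) = 01100. This is the CRC / FCS.

01100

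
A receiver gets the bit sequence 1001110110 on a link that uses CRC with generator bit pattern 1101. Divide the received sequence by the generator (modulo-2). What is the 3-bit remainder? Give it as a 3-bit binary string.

Modulo-2 division of 1001110110 by 1101:
  pos 0: 1001 XOR 1101 = 0100
  pos 1: 1001 XOR 1101 = 0100
  pos 2: 1001 XOR 1101 = 0100
  pos 3: 1000 XOR 1101 = 0101
  pos 4: 1011 XOR 1101 = 0110
  pos 5: 1101 XOR 1101 = 0000
Remainder = 000 (zero — the frame passes the CRC check).

000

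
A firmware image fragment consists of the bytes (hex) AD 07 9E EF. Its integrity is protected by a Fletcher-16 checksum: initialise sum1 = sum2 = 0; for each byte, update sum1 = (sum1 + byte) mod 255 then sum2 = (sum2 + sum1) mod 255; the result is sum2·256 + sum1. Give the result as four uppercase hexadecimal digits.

F843

Running sums (mod 255):
  after byte 0 (AD): sum1=173, sum2=173
  after byte 1 (07): sum1=180, sum2=98
  after byte 2 (9E): sum1=83, sum2=181
  after byte 3 (EF): sum1=67, sum2=248
Checksum = sum2·256 + sum1 = 248·256 + 67 = 63555 = 0xF843.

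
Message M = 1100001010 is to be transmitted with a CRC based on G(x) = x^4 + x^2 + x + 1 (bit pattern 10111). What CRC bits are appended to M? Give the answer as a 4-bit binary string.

Append 4 zeros: 11000010100000. Divide by 10111 (XOR where the leading bit is 1):
  pos 0: 11000 XOR 10111 = 01111
  pos 1: 11110 XOR 10111 = 01001
  pos 2: 10011 XOR 10111 = 00100
  pos 4: 10001 XOR 10111 = 00110
  pos 6: 11000 XOR 10111 = 01111
  pos 7: 11110 XOR 10111 = 01001
  pos 8: 10010 XOR 10111 = 00101
Remainder (last 4 bits) = 1010. This is the CRC / FCS.

1010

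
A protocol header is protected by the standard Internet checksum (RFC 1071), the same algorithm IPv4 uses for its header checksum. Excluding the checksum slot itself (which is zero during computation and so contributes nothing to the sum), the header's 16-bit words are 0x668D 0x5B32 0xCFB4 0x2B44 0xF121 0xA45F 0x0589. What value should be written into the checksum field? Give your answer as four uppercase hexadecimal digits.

A83C

One's-complement addition (fold any carry out of bit 15 back into bit 0):
  0x668D + 0x5B32 = 0x0C1BF
  0xC1BF + 0xCFB4 = 0x19173 → wrap carry → 0x9174
  0x9174 + 0x2B44 = 0x0BCB8
  0xBCB8 + 0xF121 = 0x1ADD9 → wrap carry → 0xADDA
  0xADDA + 0xA45F = 0x15239 → wrap carry → 0x523A
  0x523A + 0x0589 = 0x057C3
One's-complement sum = 0x57C3.
Checksum = ~0x57C3 & 0xFFFF = 0xA83C.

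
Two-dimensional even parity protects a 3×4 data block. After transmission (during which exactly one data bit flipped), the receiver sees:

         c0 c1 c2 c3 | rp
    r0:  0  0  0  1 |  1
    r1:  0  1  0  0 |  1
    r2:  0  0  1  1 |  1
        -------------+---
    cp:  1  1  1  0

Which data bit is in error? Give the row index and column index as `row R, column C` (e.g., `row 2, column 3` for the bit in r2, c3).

row 2, column 0

Recompute each row's even parity and compare to rp:
  r0: data parity 1, sent rp 1 → ok
  r1: data parity 1, sent rp 1 → ok
  r2: data parity 0, sent rp 1 → mismatch
Recompute each column's even parity and compare to cp:
  c0: data parity 0, sent cp 1 → mismatch
  c1: data parity 1, sent cp 1 → ok
  c2: data parity 1, sent cp 1 → ok
  c3: data parity 0, sent cp 0 → ok
Exactly one row (r2) and one column (c0) fail → the flipped bit is at their intersection.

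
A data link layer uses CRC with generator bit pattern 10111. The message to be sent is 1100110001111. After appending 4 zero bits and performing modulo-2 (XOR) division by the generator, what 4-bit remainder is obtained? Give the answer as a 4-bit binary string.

1100

Append 4 zeros: 11001100011110000. Divide by 10111 (XOR where the leading bit is 1):
  pos 0: 11001 XOR 10111 = 01110
  pos 1: 11101 XOR 10111 = 01010
  pos 2: 10100 XOR 10111 = 00011
  pos 5: 11001 XOR 10111 = 01110
  pos 6: 11101 XOR 10111 = 01010
  pos 7: 10101 XOR 10111 = 00010
  pos 10: 10100 XOR 10111 = 00011
Remainder (last 4 bits) = 1100. This is the CRC / FCS.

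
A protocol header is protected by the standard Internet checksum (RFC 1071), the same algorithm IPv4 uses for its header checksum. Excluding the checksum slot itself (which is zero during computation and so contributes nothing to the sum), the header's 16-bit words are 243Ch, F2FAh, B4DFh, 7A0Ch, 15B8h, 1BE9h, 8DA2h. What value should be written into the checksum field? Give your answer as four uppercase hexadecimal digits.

FA98

One's-complement addition (fold any carry out of bit 15 back into bit 0):
  0x243C + 0xF2FA = 0x11736 → wrap carry → 0x1737
  0x1737 + 0xB4DF = 0x0CC16
  0xCC16 + 0x7A0C = 0x14622 → wrap carry → 0x4623
  0x4623 + 0x15B8 = 0x05BDB
  0x5BDB + 0x1BE9 = 0x077C4
  0x77C4 + 0x8DA2 = 0x10566 → wrap carry → 0x0567
One's-complement sum = 0x0567.
Checksum = ~0x0567 & 0xFFFF = 0xFA98.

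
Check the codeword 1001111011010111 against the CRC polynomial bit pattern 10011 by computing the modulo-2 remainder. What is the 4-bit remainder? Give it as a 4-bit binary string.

Modulo-2 division of 1001111011010111 by 10011:
  pos 0: 10011 XOR 10011 = 00000
  pos 5: 11011 XOR 10011 = 01000
  pos 6: 10000 XOR 10011 = 00011
  pos 9: 11101 XOR 10011 = 01110
  pos 10: 11101 XOR 10011 = 01110
  pos 11: 11101 XOR 10011 = 01110
Remainder = 1110 (nonzero — an error is detected).

1110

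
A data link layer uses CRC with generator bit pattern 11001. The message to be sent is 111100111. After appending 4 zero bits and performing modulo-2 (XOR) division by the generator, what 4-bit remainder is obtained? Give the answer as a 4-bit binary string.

Append 4 zeros: 1111001110000. Divide by 11001 (XOR where the leading bit is 1):
  pos 0: 11110 XOR 11001 = 00111
  pos 2: 11101 XOR 11001 = 00100
  pos 4: 10011 XOR 11001 = 01010
  pos 5: 10100 XOR 11001 = 01101
  pos 6: 11010 XOR 11001 = 00011
Remainder (last 4 bits) = 1100. This is the CRC / FCS.

1100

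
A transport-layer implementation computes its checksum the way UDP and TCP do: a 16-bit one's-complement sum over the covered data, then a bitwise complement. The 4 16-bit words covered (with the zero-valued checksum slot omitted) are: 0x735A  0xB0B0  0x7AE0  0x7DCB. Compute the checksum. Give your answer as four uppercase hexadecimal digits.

E348

One's-complement addition (fold any carry out of bit 15 back into bit 0):
  0x735A + 0xB0B0 = 0x1240A → wrap carry → 0x240B
  0x240B + 0x7AE0 = 0x09EEB
  0x9EEB + 0x7DCB = 0x11CB6 → wrap carry → 0x1CB7
One's-complement sum = 0x1CB7.
Checksum = ~0x1CB7 & 0xFFFF = 0xE348.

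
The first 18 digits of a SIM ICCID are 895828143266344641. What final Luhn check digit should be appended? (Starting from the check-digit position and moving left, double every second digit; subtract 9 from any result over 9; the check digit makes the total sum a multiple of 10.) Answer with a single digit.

3

Partial digits right→left: 1 4 6 4 4 3 6 6 2 3 4 1 8 2 8 5 9 8
Double every second digit counting from the check-digit position (so the 1st, 3rd, 5th, ... of the partial from the right).
  doubled (with −9 where >9): 2 3 8 3 4 8 7 7 9 → sum 51
  kept as-is: 4 4 3 6 3 1 2 5 8 → sum 36
Total = 51 + 36 = 87.
Check digit = (10 − (87 mod 10)) mod 10 = 3.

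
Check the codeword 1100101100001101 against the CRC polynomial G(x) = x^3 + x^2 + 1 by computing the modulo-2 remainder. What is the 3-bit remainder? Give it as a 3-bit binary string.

Modulo-2 division of 1100101100001101 by 1101:
  pos 0: 1100 XOR 1101 = 0001
  pos 3: 1101 XOR 1101 = 0000
  pos 7: 1000 XOR 1101 = 0101
  pos 8: 1010 XOR 1101 = 0111
  pos 9: 1111 XOR 1101 = 0010
  pos 11: 1010 XOR 1101 = 0111
  pos 12: 1111 XOR 1101 = 0010
Remainder = 010 (nonzero — an error is detected).

010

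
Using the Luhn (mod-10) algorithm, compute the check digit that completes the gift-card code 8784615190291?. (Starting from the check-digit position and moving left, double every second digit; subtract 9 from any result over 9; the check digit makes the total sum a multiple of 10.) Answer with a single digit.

5

Partial digits right→left: 1 9 2 0 9 1 5 1 6 4 8 7 8
Double every second digit counting from the check-digit position (so the 1st, 3rd, 5th, ... of the partial from the right).
  doubled (with −9 where >9): 2 4 9 1 3 7 7 → sum 33
  kept as-is: 9 0 1 1 4 7 → sum 22
Total = 33 + 22 = 55.
Check digit = (10 − (55 mod 10)) mod 10 = 5.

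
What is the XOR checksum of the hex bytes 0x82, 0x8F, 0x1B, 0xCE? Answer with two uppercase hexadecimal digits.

XOR the bytes together:
  start with 0x82
  0x82 ⊕ 0x8F = 0x0D
  0x0D ⊕ 0x1B = 0x16
  0x16 ⊕ 0xCE = 0xD8

D8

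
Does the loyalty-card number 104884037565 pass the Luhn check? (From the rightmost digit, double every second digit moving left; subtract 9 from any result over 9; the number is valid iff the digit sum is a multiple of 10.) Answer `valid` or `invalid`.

From the right, keep odd positions and double even positions (subtract 9 from any doubled value over 9):
  doubled (positions 2,4,...): 3 5 0 7 8 2 → sum 25
  kept (positions 1,3,...): 5 5 3 4 8 0 → sum 25
Total = 50.
50 mod 10 = 0, so the number is valid.

valid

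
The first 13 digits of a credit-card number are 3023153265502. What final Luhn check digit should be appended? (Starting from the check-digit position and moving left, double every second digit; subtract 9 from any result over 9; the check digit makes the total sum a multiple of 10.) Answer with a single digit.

9

Partial digits right→left: 2 0 5 5 6 2 3 5 1 3 2 0 3
Double every second digit counting from the check-digit position (so the 1st, 3rd, 5th, ... of the partial from the right).
  doubled (with −9 where >9): 4 1 3 6 2 4 6 → sum 26
  kept as-is: 0 5 2 5 3 0 → sum 15
Total = 26 + 15 = 41.
Check digit = (10 − (41 mod 10)) mod 10 = 9.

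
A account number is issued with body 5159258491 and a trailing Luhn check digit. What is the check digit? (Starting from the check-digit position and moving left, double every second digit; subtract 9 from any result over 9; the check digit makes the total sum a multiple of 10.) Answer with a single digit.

9

Partial digits right→left: 1 9 4 8 5 2 9 5 1 5
Double every second digit counting from the check-digit position (so the 1st, 3rd, 5th, ... of the partial from the right).
  doubled (with −9 where >9): 2 8 1 9 2 → sum 22
  kept as-is: 9 8 2 5 5 → sum 29
Total = 22 + 29 = 51.
Check digit = (10 − (51 mod 10)) mod 10 = 9.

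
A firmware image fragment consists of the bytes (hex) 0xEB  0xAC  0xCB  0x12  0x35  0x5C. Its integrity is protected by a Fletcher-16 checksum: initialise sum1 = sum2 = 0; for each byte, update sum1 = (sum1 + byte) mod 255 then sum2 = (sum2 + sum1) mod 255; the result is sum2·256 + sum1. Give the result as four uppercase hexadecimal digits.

1308

Running sums (mod 255):
  after byte 0 (0xEB): sum1=235, sum2=235
  after byte 1 (0xAC): sum1=152, sum2=132
  after byte 2 (0xCB): sum1=100, sum2=232
  after byte 3 (0x12): sum1=118, sum2=95
  after byte 4 (0x35): sum1=171, sum2=11
  after byte 5 (0x5C): sum1=8, sum2=19
Checksum = sum2·256 + sum1 = 19·256 + 8 = 4872 = 0x1308.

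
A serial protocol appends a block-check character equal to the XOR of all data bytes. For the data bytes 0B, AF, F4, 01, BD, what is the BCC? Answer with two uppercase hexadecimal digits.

EC

XOR the bytes together:
  start with 0x0B
  0x0B ⊕ 0xAF = 0xA4
  0xA4 ⊕ 0xF4 = 0x50
  0x50 ⊕ 0x01 = 0x51
  0x51 ⊕ 0xBD = 0xEC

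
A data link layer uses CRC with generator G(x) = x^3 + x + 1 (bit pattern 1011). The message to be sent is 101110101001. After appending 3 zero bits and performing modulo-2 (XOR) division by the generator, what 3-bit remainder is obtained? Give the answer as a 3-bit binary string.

Append 3 zeros: 101110101001000. Divide by 1011 (XOR where the leading bit is 1):
  pos 0: 1011 XOR 1011 = 0000
  pos 4: 1010 XOR 1011 = 0001
  pos 7: 1100 XOR 1011 = 0111
  pos 8: 1111 XOR 1011 = 0100
  pos 9: 1000 XOR 1011 = 0011
  pos 11: 1100 XOR 1011 = 0111
Remainder (last 3 bits) = 111. This is the CRC / FCS.

111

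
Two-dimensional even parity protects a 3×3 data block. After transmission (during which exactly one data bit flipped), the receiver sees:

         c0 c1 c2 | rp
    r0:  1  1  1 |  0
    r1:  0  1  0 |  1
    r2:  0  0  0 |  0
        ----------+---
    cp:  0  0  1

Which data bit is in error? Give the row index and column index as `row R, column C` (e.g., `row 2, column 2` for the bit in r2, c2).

Recompute each row's even parity and compare to rp:
  r0: data parity 1, sent rp 0 → mismatch
  r1: data parity 1, sent rp 1 → ok
  r2: data parity 0, sent rp 0 → ok
Recompute each column's even parity and compare to cp:
  c0: data parity 1, sent cp 0 → mismatch
  c1: data parity 0, sent cp 0 → ok
  c2: data parity 1, sent cp 1 → ok
Exactly one row (r0) and one column (c0) fail → the flipped bit is at their intersection.

row 0, column 0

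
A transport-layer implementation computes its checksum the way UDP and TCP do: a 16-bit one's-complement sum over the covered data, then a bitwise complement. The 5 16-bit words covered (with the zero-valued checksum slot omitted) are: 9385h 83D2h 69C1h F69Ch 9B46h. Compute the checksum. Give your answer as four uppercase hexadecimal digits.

ED02

One's-complement addition (fold any carry out of bit 15 back into bit 0):
  0x9385 + 0x83D2 = 0x11757 → wrap carry → 0x1758
  0x1758 + 0x69C1 = 0x08119
  0x8119 + 0xF69C = 0x177B5 → wrap carry → 0x77B6
  0x77B6 + 0x9B46 = 0x112FC → wrap carry → 0x12FD
One's-complement sum = 0x12FD.
Checksum = ~0x12FD & 0xFFFF = 0xED02.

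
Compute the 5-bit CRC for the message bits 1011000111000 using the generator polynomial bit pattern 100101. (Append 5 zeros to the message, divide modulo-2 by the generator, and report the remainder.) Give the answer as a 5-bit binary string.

Append 5 zeros: 101100011100000000. Divide by 100101 (XOR where the leading bit is 1):
  pos 0: 101100 XOR 100101 = 001001
  pos 2: 100101 XOR 100101 = 000000
  pos 8: 110000 XOR 100101 = 010101
  pos 9: 101010 XOR 100101 = 001111
  pos 11: 111100 XOR 100101 = 011001
  pos 12: 110010 XOR 100101 = 010111
Remainder (last 5 bits) = 10111. This is the CRC / FCS.

10111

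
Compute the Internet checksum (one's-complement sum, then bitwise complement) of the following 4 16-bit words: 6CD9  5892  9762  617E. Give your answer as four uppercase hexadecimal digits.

41B3

One's-complement addition (fold any carry out of bit 15 back into bit 0):
  0x6CD9 + 0x5892 = 0x0C56B
  0xC56B + 0x9762 = 0x15CCD → wrap carry → 0x5CCE
  0x5CCE + 0x617E = 0x0BE4C
One's-complement sum = 0xBE4C.
Checksum = ~0xBE4C & 0xFFFF = 0x41B3.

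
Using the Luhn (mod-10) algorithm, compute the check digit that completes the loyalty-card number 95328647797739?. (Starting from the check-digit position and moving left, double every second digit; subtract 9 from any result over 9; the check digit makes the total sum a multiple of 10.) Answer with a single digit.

Partial digits right→left: 9 3 7 7 9 7 7 4 6 8 2 3 5 9
Double every second digit counting from the check-digit position (so the 1st, 3rd, 5th, ... of the partial from the right).
  doubled (with −9 where >9): 9 5 9 5 3 4 1 → sum 36
  kept as-is: 3 7 7 4 8 3 9 → sum 41
Total = 36 + 41 = 77.
Check digit = (10 − (77 mod 10)) mod 10 = 3.

3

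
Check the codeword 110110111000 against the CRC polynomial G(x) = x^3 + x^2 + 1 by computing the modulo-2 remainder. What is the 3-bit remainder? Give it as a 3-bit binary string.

000

Modulo-2 division of 110110111000 by 1101:
  pos 0: 1101 XOR 1101 = 0000
  pos 4: 1011 XOR 1101 = 0110
  pos 5: 1101 XOR 1101 = 0000
Remainder = 000 (zero — the frame passes the CRC check).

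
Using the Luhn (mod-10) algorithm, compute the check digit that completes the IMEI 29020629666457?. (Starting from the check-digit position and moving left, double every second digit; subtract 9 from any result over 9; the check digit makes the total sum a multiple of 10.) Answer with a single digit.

Partial digits right→left: 7 5 4 6 6 6 9 2 6 0 2 0 9 2
Double every second digit counting from the check-digit position (so the 1st, 3rd, 5th, ... of the partial from the right).
  doubled (with −9 where >9): 5 8 3 9 3 4 9 → sum 41
  kept as-is: 5 6 6 2 0 0 2 → sum 21
Total = 41 + 21 = 62.
Check digit = (10 − (62 mod 10)) mod 10 = 8.

8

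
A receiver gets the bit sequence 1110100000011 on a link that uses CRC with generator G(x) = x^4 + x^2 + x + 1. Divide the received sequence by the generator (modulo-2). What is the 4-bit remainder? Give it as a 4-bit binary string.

0000

Modulo-2 division of 1110100000011 by 10111:
  pos 0: 11101 XOR 10111 = 01010
  pos 1: 10100 XOR 10111 = 00011
  pos 4: 11000 XOR 10111 = 01111
  pos 5: 11110 XOR 10111 = 01001
  pos 6: 10010 XOR 10111 = 00101
  pos 8: 10111 XOR 10111 = 00000
Remainder = 0000 (zero — the frame passes the CRC check).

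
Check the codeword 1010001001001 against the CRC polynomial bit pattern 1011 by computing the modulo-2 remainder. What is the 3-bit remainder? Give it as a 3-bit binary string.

011

Modulo-2 division of 1010001001001 by 1011:
  pos 0: 1010 XOR 1011 = 0001
  pos 3: 1001 XOR 1011 = 0010
  pos 5: 1000 XOR 1011 = 0011
  pos 7: 1110 XOR 1011 = 0101
  pos 8: 1010 XOR 1011 = 0001
Remainder = 011 (nonzero — an error is detected).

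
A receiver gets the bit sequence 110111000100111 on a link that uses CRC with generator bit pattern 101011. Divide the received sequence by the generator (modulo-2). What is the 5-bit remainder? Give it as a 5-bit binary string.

00100

Modulo-2 division of 110111000100111 by 101011:
  pos 0: 110111 XOR 101011 = 011100
  pos 1: 111000 XOR 101011 = 010011
  pos 2: 100110 XOR 101011 = 001101
  pos 4: 110101 XOR 101011 = 011110
  pos 5: 111100 XOR 101011 = 010111
  pos 6: 101110 XOR 101011 = 000101
  pos 9: 101111 XOR 101011 = 000100
Remainder = 00100 (nonzero — an error is detected).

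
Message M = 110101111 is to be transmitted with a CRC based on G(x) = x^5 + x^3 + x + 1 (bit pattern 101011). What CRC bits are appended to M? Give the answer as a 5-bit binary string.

Append 5 zeros: 11010111100000. Divide by 101011 (XOR where the leading bit is 1):
  pos 0: 110101 XOR 101011 = 011110
  pos 1: 111101 XOR 101011 = 010110
  pos 2: 101101 XOR 101011 = 000110
  pos 5: 110100 XOR 101011 = 011111
  pos 6: 111110 XOR 101011 = 010101
  pos 7: 101010 XOR 101011 = 000001
Remainder (last 5 bits) = 00010. This is the CRC / FCS.

00010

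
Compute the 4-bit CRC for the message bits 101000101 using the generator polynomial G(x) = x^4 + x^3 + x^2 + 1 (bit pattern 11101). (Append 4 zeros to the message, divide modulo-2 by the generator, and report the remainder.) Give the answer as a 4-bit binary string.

Append 4 zeros: 1010001010000. Divide by 11101 (XOR where the leading bit is 1):
  pos 0: 10100 XOR 11101 = 01001
  pos 1: 10010 XOR 11101 = 01111
  pos 2: 11111 XOR 11101 = 00010
  pos 5: 10010 XOR 11101 = 01111
  pos 6: 11110 XOR 11101 = 00011
Remainder (last 4 bits) = 1100. This is the CRC / FCS.

1100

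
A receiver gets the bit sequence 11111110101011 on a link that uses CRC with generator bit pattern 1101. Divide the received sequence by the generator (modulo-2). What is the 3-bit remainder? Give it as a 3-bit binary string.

Modulo-2 division of 11111110101011 by 1101:
  pos 0: 1111 XOR 1101 = 0010
  pos 2: 1011 XOR 1101 = 0110
  pos 3: 1101 XOR 1101 = 0000
  pos 8: 1010 XOR 1101 = 0111
  pos 9: 1111 XOR 1101 = 0010
Remainder = 101 (nonzero — an error is detected).

101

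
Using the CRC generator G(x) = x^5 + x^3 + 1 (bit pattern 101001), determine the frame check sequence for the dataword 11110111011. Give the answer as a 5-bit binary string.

Append 5 zeros: 1111011101100000. Divide by 101001 (XOR where the leading bit is 1):
  pos 0: 111101 XOR 101001 = 010100
  pos 1: 101001 XOR 101001 = 000000
  pos 7: 101100 XOR 101001 = 000101
  pos 10: 101000 XOR 101001 = 000001
Remainder (last 5 bits) = 00001. This is the CRC / FCS.

00001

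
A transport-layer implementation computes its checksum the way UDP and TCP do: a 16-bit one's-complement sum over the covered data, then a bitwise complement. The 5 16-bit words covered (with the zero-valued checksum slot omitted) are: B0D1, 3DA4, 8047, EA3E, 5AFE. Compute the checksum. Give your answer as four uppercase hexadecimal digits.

One's-complement addition (fold any carry out of bit 15 back into bit 0):
  0xB0D1 + 0x3DA4 = 0x0EE75
  0xEE75 + 0x8047 = 0x16EBC → wrap carry → 0x6EBD
  0x6EBD + 0xEA3E = 0x158FB → wrap carry → 0x58FC
  0x58FC + 0x5AFE = 0x0B3FA
One's-complement sum = 0xB3FA.
Checksum = ~0xB3FA & 0xFFFF = 0x4C05.

4C05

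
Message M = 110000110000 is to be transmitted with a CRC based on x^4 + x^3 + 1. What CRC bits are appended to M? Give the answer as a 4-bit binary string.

0110

Append 4 zeros: 1100001100000000. Divide by 11001 (XOR where the leading bit is 1):
  pos 0: 11000 XOR 11001 = 00001
  pos 4: 10110 XOR 11001 = 01111
  pos 5: 11110 XOR 11001 = 00111
  pos 7: 11100 XOR 11001 = 00101
  pos 9: 10100 XOR 11001 = 01101
  pos 10: 11010 XOR 11001 = 00011
Remainder (last 4 bits) = 0110. This is the CRC / FCS.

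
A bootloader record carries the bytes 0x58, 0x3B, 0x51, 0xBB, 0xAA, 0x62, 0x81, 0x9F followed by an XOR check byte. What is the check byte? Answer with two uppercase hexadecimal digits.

XOR the bytes together:
  start with 0x58
  0x58 ⊕ 0x3B = 0x63
  0x63 ⊕ 0x51 = 0x32
  0x32 ⊕ 0xBB = 0x89
  0x89 ⊕ 0xAA = 0x23
  0x23 ⊕ 0x62 = 0x41
  0x41 ⊕ 0x81 = 0xC0
  0xC0 ⊕ 0x9F = 0x5F

5F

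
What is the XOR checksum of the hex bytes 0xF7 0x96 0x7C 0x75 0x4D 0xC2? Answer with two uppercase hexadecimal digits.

XOR the bytes together:
  start with 0xF7
  0xF7 ⊕ 0x96 = 0x61
  0x61 ⊕ 0x7C = 0x1D
  0x1D ⊕ 0x75 = 0x68
  0x68 ⊕ 0x4D = 0x25
  0x25 ⊕ 0xC2 = 0xE7

E7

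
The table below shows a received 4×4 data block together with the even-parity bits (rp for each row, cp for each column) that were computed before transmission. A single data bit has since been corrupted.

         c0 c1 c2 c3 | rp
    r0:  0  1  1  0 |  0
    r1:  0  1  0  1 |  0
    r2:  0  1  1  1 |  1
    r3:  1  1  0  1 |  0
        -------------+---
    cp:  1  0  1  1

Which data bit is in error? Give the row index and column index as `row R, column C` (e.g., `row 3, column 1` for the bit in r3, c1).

Recompute each row's even parity and compare to rp:
  r0: data parity 0, sent rp 0 → ok
  r1: data parity 0, sent rp 0 → ok
  r2: data parity 1, sent rp 1 → ok
  r3: data parity 1, sent rp 0 → mismatch
Recompute each column's even parity and compare to cp:
  c0: data parity 1, sent cp 1 → ok
  c1: data parity 0, sent cp 0 → ok
  c2: data parity 0, sent cp 1 → mismatch
  c3: data parity 1, sent cp 1 → ok
Exactly one row (r3) and one column (c2) fail → the flipped bit is at their intersection.

row 3, column 2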